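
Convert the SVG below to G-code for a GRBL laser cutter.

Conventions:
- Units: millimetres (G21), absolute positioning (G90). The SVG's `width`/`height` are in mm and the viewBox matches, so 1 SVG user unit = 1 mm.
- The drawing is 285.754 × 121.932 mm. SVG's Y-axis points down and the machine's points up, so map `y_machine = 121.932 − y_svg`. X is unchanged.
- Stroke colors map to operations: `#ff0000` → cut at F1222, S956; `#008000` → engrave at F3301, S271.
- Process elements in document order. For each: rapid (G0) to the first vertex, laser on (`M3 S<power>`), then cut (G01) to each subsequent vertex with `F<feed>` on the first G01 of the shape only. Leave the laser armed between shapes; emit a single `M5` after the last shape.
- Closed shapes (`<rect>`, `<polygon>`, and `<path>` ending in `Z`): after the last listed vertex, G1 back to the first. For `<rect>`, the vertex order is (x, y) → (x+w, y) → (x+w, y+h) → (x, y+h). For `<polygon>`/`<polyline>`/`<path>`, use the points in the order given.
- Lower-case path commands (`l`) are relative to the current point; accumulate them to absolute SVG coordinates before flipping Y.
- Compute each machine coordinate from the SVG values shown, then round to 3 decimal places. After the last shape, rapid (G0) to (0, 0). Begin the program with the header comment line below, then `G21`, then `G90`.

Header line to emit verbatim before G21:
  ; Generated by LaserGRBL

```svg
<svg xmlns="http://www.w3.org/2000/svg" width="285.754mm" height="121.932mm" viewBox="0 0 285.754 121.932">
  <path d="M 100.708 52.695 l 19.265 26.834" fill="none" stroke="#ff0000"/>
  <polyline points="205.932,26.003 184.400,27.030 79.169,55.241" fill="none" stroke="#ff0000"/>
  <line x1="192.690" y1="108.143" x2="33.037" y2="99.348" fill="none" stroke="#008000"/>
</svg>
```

viewBox `0 0 285.754 121.932` with mm width/height → 1 unit = 1 mm. Flip: y_m = 121.932 − y_svg.

**Shape 1** — `<path>` line segment, stroke `#ff0000` → cut (S956, F1222). Machine vertices: (100.708,69.237) → (119.973,42.403). Open path.

**Shape 2** — `<polyline>` open polyline, stroke `#ff0000` → cut (S956, F1222). Machine vertices: (205.932,95.929) → (184.400,94.902) → (79.169,66.691). Open path.

**Shape 3** — `<line>` line segment, stroke `#008000` → engrave (S271, F3301). Machine vertices: (192.690,13.789) → (33.037,22.584). Open path.

; Generated by LaserGRBL
G21
G90
G0 X100.708 Y69.237
M3 S956
G01 X119.973 Y42.403 F1222
G0 X205.932 Y95.929
M3 S956
G01 X184.400 Y94.902 F1222
G01 X79.169 Y66.691
G0 X192.690 Y13.789
M3 S271
G01 X33.037 Y22.584 F3301
M5
G0 X0.000 Y0.000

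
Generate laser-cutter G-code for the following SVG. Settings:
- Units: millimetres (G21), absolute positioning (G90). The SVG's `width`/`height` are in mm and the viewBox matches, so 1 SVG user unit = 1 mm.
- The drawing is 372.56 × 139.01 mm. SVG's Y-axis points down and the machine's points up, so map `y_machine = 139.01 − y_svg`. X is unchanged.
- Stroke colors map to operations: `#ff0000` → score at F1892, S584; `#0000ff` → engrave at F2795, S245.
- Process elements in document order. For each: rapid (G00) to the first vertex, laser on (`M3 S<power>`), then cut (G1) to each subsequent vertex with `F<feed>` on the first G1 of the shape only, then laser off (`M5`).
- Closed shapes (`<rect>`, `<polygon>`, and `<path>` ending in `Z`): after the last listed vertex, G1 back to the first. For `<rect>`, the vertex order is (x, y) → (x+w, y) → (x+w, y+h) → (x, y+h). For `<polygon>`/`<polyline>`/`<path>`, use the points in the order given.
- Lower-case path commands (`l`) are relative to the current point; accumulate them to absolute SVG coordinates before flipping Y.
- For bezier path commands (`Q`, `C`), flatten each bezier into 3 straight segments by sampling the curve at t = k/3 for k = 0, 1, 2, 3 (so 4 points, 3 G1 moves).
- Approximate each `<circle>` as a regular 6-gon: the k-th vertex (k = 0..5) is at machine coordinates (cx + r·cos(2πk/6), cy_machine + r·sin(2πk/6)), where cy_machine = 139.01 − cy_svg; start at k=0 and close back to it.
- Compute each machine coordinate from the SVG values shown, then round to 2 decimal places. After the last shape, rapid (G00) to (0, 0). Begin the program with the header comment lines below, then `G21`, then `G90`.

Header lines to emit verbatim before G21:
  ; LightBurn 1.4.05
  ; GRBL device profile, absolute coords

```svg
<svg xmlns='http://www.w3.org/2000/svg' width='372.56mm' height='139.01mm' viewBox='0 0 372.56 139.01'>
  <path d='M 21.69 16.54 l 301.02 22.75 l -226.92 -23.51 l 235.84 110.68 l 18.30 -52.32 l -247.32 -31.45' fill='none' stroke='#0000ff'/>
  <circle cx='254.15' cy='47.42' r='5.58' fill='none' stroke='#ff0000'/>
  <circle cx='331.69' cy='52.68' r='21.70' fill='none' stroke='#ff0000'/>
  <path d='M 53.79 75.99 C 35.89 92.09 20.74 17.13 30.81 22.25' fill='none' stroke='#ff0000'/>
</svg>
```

Since the viewBox matches the mm dimensions, user units are millimetres directly. The only transform is the Y-flip y_m = 139.01 − y_svg.

Shape 1 is a open polyline drawn with `<path>`. Its stroke #0000ff means engrave at S245, F2795. After flipping Y the toolpath is (21.69,122.47) → (322.71,99.72) → (95.79,123.23) → (331.63,12.55) → (349.93,64.87) → (102.61,96.32).

Shape 2 is a circle drawn with `<circle>`. Its stroke #ff0000 means score at S584, F1892. After flipping Y the toolpath is (259.73,91.59) → (256.94,96.42) → (251.36,96.42) → (248.57,91.59) → (251.36,86.76) → (256.94,86.76) → (259.73,91.59), returning to the start.

Shape 3 is a circle drawn with `<circle>`. Its stroke #ff0000 means score at S584, F1892. After flipping Y the toolpath is (353.39,86.33) → (342.54,105.12) → (320.84,105.12) → (309.99,86.33) → (320.84,67.54) → (342.54,67.54) → (353.39,86.33), returning to the start.

Shape 4 is a cubic bezier drawn with `<path>`. Its stroke #ff0000 means score at S584, F1892. After flipping Y the toolpath is (53.79,63.02) → (37.64,70.93) → (28.31,101.53) → (30.81,116.76).

; LightBurn 1.4.05
; GRBL device profile, absolute coords
G21
G90
G00 X21.69 Y122.47
M3 S245
G1 X322.71 Y99.72 F2795
G1 X95.79 Y123.23
G1 X331.63 Y12.55
G1 X349.93 Y64.87
G1 X102.61 Y96.32
M5
G00 X259.73 Y91.59
M3 S584
G1 X256.94 Y96.42 F1892
G1 X251.36 Y96.42
G1 X248.57 Y91.59
G1 X251.36 Y86.76
G1 X256.94 Y86.76
G1 X259.73 Y91.59
M5
G00 X353.39 Y86.33
M3 S584
G1 X342.54 Y105.12 F1892
G1 X320.84 Y105.12
G1 X309.99 Y86.33
G1 X320.84 Y67.54
G1 X342.54 Y67.54
G1 X353.39 Y86.33
M5
G00 X53.79 Y63.02
M3 S584
G1 X37.64 Y70.93 F1892
G1 X28.31 Y101.53
G1 X30.81 Y116.76
M5
G00 X0.00 Y0.00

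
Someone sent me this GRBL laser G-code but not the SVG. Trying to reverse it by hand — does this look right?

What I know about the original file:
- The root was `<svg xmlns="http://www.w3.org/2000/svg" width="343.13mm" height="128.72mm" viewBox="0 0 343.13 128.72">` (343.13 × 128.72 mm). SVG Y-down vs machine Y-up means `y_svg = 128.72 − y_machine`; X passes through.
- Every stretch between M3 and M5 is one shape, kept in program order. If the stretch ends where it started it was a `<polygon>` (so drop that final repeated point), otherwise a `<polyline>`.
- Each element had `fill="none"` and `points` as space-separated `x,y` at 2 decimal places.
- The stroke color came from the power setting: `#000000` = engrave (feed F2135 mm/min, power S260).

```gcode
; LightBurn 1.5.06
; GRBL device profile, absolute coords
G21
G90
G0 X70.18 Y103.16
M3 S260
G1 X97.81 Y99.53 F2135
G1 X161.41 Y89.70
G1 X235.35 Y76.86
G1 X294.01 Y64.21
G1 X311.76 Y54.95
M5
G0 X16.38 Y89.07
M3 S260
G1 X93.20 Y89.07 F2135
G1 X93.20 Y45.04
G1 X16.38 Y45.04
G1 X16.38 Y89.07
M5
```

<svg xmlns="http://www.w3.org/2000/svg" width="343.13mm" height="128.72mm" viewBox="0 0 343.13 128.72">
  <polyline points="70.18,25.56 97.81,29.19 161.41,39.02 235.35,51.86 294.01,64.51 311.76,73.77" fill="none" stroke="#000000"/>
  <polygon points="16.38,39.65 93.20,39.65 93.20,83.68 16.38,83.68" fill="none" stroke="#000000"/>
</svg>

Machine Y-up, SVG Y-down with viewBox height 128.72, so y_svg = 128.72 − y_machine; X carries over. Every run uses S260, so all elements get stroke `#000000` (engrave).

Run 1: The run is open, so emit a `<polyline>` with points (Y-flipped): 70.18,25.56 97.81,29.19 161.41,39.02 235.35,51.86 294.01,64.51 311.76,73.77.

Run 2: The run returns to its start, so emit a `<polygon>` with points (Y-flipped): 16.38,39.65 93.20,39.65 93.20,83.68 16.38,83.68.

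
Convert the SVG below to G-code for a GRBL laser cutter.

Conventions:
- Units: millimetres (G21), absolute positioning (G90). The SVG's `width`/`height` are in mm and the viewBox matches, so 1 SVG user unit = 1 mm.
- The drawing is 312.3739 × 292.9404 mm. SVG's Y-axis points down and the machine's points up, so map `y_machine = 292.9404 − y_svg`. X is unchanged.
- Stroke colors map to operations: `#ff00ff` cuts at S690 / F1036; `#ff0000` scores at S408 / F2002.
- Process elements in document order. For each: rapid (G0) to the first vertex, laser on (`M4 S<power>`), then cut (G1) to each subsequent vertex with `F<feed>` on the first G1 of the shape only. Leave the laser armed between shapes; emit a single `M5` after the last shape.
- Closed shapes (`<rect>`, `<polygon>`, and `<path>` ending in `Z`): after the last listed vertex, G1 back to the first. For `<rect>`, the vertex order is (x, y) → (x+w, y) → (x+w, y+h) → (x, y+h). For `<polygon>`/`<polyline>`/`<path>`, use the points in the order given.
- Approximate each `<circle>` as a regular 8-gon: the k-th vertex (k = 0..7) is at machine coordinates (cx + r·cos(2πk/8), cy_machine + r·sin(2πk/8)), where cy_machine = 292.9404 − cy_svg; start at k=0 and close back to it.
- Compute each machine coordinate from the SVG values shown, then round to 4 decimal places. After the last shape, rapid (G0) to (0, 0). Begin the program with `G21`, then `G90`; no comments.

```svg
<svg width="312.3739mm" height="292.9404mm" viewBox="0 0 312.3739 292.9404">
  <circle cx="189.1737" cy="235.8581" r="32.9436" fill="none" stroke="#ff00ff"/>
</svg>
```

G21
G90
G0 X222.1173 Y57.0823
M4 S690
G1 X212.4683 Y80.3769 F1036
G1 X189.1737 Y90.0259
G1 X165.8791 Y80.3769
G1 X156.2301 Y57.0823
G1 X165.8791 Y33.7877
G1 X189.1737 Y24.1387
G1 X212.4683 Y33.7877
G1 X222.1173 Y57.0823
M5
G0 X0.0000 Y0.0000

Since the viewBox matches the mm dimensions, user units are millimetres directly. The only transform is the Y-flip y_m = 292.9404 − y_svg.

Shape 1 is a circle drawn with `<circle>`. Its stroke #ff00ff means cut at S690, F1036. After flipping Y the toolpath is (222.1173,57.0823) → (212.4683,80.3769) → (189.1737,90.0259) → (165.8791,80.3769) → (156.2301,57.0823) → (165.8791,33.7877) → (189.1737,24.1387) → (212.4683,33.7877) → (222.1173,57.0823), returning to the start.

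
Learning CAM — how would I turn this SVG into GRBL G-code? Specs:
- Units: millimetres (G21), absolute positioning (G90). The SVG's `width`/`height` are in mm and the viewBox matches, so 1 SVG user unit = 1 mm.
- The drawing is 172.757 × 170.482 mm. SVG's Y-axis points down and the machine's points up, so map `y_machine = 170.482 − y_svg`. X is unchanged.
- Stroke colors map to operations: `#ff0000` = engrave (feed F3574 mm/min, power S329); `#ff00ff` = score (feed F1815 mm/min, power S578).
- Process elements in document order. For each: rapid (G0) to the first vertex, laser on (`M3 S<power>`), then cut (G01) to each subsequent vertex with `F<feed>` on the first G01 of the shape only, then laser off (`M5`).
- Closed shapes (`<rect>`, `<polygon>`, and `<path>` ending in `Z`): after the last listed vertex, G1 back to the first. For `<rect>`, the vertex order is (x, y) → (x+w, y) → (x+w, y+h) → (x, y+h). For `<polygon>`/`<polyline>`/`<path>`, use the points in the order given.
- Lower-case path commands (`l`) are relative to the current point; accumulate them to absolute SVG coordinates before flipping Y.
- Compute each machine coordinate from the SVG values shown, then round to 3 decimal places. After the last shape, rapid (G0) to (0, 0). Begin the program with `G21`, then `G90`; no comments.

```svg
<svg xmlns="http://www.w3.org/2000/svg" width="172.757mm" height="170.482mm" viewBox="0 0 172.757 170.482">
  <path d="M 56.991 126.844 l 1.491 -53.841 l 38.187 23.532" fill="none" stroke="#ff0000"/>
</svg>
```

Since the viewBox matches the mm dimensions, user units are millimetres directly. The only transform is the Y-flip y_m = 170.482 − y_svg.

Shape 1 is a open polyline drawn with `<path>`. Its stroke #ff0000 means engrave at S329, F3574. After flipping Y the toolpath is (56.991,43.638) → (58.482,97.479) → (96.669,73.947).

G21
G90
G0 X56.991 Y43.638
M3 S329
G01 X58.482 Y97.479 F3574
G01 X96.669 Y73.947
M5
G0 X0.000 Y0.000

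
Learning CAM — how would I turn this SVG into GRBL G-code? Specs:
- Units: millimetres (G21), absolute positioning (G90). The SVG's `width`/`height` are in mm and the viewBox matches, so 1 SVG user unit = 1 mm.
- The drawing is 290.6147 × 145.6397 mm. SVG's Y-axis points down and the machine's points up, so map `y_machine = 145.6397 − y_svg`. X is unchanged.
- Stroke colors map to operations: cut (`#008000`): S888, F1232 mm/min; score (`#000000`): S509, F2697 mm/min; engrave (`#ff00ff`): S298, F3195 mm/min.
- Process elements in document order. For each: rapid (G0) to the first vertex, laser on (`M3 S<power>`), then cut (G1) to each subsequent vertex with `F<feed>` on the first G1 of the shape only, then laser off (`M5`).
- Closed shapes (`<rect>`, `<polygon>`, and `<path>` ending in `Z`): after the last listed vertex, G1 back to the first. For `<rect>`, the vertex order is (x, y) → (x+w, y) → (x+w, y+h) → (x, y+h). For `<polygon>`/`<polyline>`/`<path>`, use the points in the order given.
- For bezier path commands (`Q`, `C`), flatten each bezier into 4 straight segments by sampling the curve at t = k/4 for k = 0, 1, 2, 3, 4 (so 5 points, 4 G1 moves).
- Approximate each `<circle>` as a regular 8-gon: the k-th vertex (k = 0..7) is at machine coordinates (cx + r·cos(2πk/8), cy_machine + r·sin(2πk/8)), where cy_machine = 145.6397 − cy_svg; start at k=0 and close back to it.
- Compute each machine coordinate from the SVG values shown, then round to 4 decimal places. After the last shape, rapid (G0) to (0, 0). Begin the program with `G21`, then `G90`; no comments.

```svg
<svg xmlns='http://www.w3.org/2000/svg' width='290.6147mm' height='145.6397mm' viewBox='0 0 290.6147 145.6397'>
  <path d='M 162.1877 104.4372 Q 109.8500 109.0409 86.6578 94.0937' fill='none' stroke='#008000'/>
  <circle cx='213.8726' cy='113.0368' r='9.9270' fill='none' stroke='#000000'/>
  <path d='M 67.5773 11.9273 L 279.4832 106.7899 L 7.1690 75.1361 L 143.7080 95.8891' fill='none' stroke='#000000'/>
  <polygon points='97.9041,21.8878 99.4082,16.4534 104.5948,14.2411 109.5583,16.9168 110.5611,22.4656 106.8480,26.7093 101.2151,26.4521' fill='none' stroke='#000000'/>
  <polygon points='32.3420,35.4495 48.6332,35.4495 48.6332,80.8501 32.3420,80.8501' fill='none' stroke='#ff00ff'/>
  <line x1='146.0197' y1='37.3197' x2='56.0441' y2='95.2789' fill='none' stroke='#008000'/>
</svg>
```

viewBox `0 0 290.6147 145.6397` with mm width/height → 1 unit = 1 mm. Flip: y_m = 145.6397 − y_svg.

**Shape 1** — `<path>` quadratic bezier, stroke `#008000` → cut (S888, F1232). Control points (SVG): P0=(162.1877,104.4372), P1=(109.8500,109.0409), P2=(86.6578,94.0937); sampled at t=k/4. Machine vertices: (162.1877,41.2025) → (137.8404,40.1226) → (117.1364,41.4865) → (100.0755,45.2943) → (86.6578,51.5460). Open path.

**Shape 2** — `<circle>` circle, stroke `#000000` → score (S509, F2697). Machine vertices: (223.7996,32.6029) → (220.8920,39.6223) → (213.8726,42.5299) → (206.8532,39.6223) → (203.9456,32.6029) → (206.8532,25.5835) → (213.8726,22.6759) → (220.8920,25.5835) → (223.7996,32.6029). Closed: final G1 returns to the first vertex.

**Shape 3** — `<path>` open polyline, stroke `#000000` → score (S509, F2697). Machine vertices: (67.5773,133.7124) → (279.4832,38.8498) → (7.1690,70.5036) → (143.7080,49.7506). Open path.

**Shape 4** — `<polygon>` regular polygon, stroke `#000000` → score (S509, F2697). Machine vertices: (97.9041,123.7519) → (99.4082,129.1863) → (104.5948,131.3986) → (109.5583,128.7229) → (110.5611,123.1741) → (106.8480,118.9304) → (101.2151,119.1876) → (97.9041,123.7519). Closed: final G1 returns to the first vertex.

**Shape 5** — `<polygon>` rectangle, stroke `#ff00ff` → engrave (S298, F3195). Machine vertices: (32.3420,110.1902) → (48.6332,110.1902) → (48.6332,64.7896) → (32.3420,64.7896) → (32.3420,110.1902). Closed: final G1 returns to the first vertex.

**Shape 6** — `<line>` line segment, stroke `#008000` → cut (S888, F1232). Machine vertices: (146.0197,108.3200) → (56.0441,50.3608). Open path.

G21
G90
G0 X162.1877 Y41.2025
M3 S888
G1 X137.8404 Y40.1226 F1232
G1 X117.1364 Y41.4865
G1 X100.0755 Y45.2943
G1 X86.6578 Y51.5460
M5
G0 X223.7996 Y32.6029
M3 S509
G1 X220.8920 Y39.6223 F2697
G1 X213.8726 Y42.5299
G1 X206.8532 Y39.6223
G1 X203.9456 Y32.6029
G1 X206.8532 Y25.5835
G1 X213.8726 Y22.6759
G1 X220.8920 Y25.5835
G1 X223.7996 Y32.6029
M5
G0 X67.5773 Y133.7124
M3 S509
G1 X279.4832 Y38.8498 F2697
G1 X7.1690 Y70.5036
G1 X143.7080 Y49.7506
M5
G0 X97.9041 Y123.7519
M3 S509
G1 X99.4082 Y129.1863 F2697
G1 X104.5948 Y131.3986
G1 X109.5583 Y128.7229
G1 X110.5611 Y123.1741
G1 X106.8480 Y118.9304
G1 X101.2151 Y119.1876
G1 X97.9041 Y123.7519
M5
G0 X32.3420 Y110.1902
M3 S298
G1 X48.6332 Y110.1902 F3195
G1 X48.6332 Y64.7896
G1 X32.3420 Y64.7896
G1 X32.3420 Y110.1902
M5
G0 X146.0197 Y108.3200
M3 S888
G1 X56.0441 Y50.3608 F1232
M5
G0 X0.0000 Y0.0000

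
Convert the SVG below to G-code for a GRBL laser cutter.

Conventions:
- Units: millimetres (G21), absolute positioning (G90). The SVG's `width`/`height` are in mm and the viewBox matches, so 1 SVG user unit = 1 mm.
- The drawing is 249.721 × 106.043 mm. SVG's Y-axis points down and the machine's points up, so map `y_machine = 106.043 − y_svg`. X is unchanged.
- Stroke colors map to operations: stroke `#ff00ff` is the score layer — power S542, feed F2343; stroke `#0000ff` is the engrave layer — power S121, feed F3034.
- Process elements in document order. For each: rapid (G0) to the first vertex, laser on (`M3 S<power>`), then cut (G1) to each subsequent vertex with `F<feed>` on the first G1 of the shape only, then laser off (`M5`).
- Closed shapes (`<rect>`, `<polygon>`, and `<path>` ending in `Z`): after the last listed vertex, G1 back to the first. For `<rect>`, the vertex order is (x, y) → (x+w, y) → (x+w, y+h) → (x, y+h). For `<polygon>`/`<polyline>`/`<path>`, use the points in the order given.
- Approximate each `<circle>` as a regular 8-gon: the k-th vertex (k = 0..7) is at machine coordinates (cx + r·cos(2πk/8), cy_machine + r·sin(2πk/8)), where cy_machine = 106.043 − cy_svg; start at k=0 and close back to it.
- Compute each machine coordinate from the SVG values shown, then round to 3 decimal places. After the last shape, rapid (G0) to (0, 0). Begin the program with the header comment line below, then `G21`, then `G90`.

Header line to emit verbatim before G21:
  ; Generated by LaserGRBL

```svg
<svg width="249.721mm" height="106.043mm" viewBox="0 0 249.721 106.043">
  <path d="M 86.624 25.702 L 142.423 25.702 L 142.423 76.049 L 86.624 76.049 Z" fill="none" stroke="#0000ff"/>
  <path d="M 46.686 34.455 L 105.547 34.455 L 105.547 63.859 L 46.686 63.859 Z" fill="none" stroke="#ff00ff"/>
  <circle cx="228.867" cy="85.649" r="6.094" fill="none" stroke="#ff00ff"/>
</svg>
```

1 u = 1 mm; y_m = 106.043 − y.

[1] `<path>` rectangle, #0000ff→engrave S121 F3034: (86.624,80.341) → (142.423,80.341) → (142.423,29.994) → (86.624,29.994) → (86.624,80.341) (closed)

[2] `<path>` rectangle, #ff00ff→score S542 F2343: (46.686,71.588) → (105.547,71.588) → (105.547,42.184) → (46.686,42.184) → (46.686,71.588) (closed)

[3] `<circle>` circle, #ff00ff→score S542 F2343: (234.961,20.394) → (233.176,24.703) → (228.867,26.488) → (224.558,24.703) → (222.773,20.394) → (224.558,16.085) → (228.867,14.300) → (233.176,16.085) → (234.961,20.394) (closed)

; Generated by LaserGRBL
G21
G90
G0 X86.624 Y80.341
M3 S121
G1 X142.423 Y80.341 F3034
G1 X142.423 Y29.994
G1 X86.624 Y29.994
G1 X86.624 Y80.341
M5
G0 X46.686 Y71.588
M3 S542
G1 X105.547 Y71.588 F2343
G1 X105.547 Y42.184
G1 X46.686 Y42.184
G1 X46.686 Y71.588
M5
G0 X234.961 Y20.394
M3 S542
G1 X233.176 Y24.703 F2343
G1 X228.867 Y26.488
G1 X224.558 Y24.703
G1 X222.773 Y20.394
G1 X224.558 Y16.085
G1 X228.867 Y14.300
G1 X233.176 Y16.085
G1 X234.961 Y20.394
M5
G0 X0.000 Y0.000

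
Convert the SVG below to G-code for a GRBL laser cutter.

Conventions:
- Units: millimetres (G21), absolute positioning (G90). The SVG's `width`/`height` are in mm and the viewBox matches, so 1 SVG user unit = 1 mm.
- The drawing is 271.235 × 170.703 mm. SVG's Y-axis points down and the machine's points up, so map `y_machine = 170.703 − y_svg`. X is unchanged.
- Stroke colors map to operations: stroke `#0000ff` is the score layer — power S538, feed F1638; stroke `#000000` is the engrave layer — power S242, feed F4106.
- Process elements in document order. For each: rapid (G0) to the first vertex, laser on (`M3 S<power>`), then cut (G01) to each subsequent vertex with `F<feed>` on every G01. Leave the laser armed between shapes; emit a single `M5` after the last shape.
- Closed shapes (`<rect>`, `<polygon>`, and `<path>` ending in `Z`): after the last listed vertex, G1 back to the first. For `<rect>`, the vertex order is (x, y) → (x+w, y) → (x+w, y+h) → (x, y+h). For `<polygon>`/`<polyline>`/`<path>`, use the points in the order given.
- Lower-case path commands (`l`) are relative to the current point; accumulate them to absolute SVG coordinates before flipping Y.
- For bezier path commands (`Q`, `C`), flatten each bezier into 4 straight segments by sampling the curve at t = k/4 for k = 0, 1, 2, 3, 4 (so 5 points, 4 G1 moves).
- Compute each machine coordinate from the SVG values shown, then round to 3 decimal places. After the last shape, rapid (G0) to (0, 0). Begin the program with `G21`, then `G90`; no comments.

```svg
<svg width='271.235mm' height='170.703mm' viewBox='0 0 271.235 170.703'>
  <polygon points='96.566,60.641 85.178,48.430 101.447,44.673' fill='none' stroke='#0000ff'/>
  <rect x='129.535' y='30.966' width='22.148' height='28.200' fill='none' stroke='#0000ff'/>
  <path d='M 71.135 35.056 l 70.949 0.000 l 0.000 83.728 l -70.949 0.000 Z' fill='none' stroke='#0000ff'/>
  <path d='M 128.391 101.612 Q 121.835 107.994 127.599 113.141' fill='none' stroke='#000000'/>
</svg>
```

G21
G90
G0 X96.566 Y110.062
M3 S538
G01 X85.178 Y122.273 F1638
G01 X101.447 Y126.030 F1638
G01 X96.566 Y110.062 F1638
G0 X129.535 Y139.737
M3 S538
G01 X151.683 Y139.737 F1638
G01 X151.683 Y111.537 F1638
G01 X129.535 Y111.537 F1638
G01 X129.535 Y139.737 F1638
G0 X71.135 Y135.647
M3 S538
G01 X142.084 Y135.647 F1638
G01 X142.084 Y51.919 F1638
G01 X71.135 Y51.919 F1638
G01 X71.135 Y135.647 F1638
G0 X128.391 Y69.091
M3 S242
G01 X125.883 Y65.977 F4106
G01 X124.915 Y63.018 F4106
G01 X125.487 Y60.213 F4106
G01 X127.599 Y57.562 F4106
M5
G0 X0.000 Y0.000

1 u = 1 mm; y_m = 170.703 − y.

[1] `<polygon>` regular polygon, #0000ff→score S538 F1638: (96.566,110.062) → (85.178,122.273) → (101.447,126.030) → (96.566,110.062) (closed)

[2] `<rect>` rectangle, #0000ff→score S538 F1638: (129.535,139.737) → (151.683,139.737) → (151.683,111.537) → (129.535,111.537) → (129.535,139.737) (closed)

[3] `<path>` rectangle, #0000ff→score S538 F1638: (71.135,135.647) → (142.084,135.647) → (142.084,51.919) → (71.135,51.919) → (71.135,135.647) (closed)

[4] `<path>` quadratic bezier, #000000→engrave S242 F4106: (128.391,69.091) → (125.883,65.977) → (124.915,63.018) → (125.487,60.213) → (127.599,57.562)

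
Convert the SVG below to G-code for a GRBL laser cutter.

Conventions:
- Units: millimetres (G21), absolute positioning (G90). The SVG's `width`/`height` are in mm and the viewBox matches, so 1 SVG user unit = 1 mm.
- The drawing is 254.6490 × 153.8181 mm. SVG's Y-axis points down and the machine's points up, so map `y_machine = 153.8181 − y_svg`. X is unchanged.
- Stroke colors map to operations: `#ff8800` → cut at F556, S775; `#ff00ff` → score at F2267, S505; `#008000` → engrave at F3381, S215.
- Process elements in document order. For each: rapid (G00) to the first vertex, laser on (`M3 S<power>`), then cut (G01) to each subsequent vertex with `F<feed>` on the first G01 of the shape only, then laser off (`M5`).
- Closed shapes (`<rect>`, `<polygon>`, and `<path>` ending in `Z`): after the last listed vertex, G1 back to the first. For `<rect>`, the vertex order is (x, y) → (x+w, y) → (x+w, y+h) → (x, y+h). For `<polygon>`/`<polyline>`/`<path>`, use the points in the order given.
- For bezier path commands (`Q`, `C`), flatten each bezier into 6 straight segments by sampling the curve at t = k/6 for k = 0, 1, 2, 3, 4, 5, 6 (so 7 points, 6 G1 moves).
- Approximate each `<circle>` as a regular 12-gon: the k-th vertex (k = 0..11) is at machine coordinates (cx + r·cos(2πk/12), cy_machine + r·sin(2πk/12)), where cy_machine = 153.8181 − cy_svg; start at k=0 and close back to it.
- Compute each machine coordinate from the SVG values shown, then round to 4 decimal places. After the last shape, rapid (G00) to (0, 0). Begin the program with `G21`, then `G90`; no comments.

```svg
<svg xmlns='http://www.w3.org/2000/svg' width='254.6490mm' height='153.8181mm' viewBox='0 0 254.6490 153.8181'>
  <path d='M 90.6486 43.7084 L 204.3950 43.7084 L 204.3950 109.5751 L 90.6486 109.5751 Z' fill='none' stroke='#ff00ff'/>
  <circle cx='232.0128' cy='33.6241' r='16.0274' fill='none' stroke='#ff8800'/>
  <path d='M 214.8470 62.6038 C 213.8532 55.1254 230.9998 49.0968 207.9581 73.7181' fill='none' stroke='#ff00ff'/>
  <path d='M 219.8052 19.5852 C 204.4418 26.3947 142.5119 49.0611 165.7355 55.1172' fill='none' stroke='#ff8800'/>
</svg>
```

G21
G90
G00 X90.6486 Y110.1097
M3 S505
G01 X204.3950 Y110.1097 F2267
G01 X204.3950 Y44.2430
G01 X90.6486 Y44.2430
G01 X90.6486 Y110.1097
M5
G00 X248.0402 Y120.1940
M3 S775
G01 X245.8929 Y128.2077 F556
G01 X240.0265 Y134.0741
G01 X232.0128 Y136.2214
G01 X223.9991 Y134.0741
G01 X218.1327 Y128.2077
G01 X215.9854 Y120.1940
G01 X218.1327 Y112.1803
G01 X223.9991 Y106.3139
G01 X232.0128 Y104.1666
G01 X240.0265 Y106.3139
G01 X245.8929 Y112.1803
G01 X248.0402 Y120.1940
M5
G00 X214.8470 Y91.2143
M3 S505
G01 X215.5918 Y94.6975 F2267
G01 X217.7397 Y97.1279
G01 X219.6705 Y97.6945
G01 X219.7640 Y95.5862
G01 X216.4000 Y89.9917
G01 X207.9581 Y80.1000
M5
G00 X219.8052 Y134.2329
M3 S775
G01 X208.8528 Y129.6571 F556
G01 X193.7982 Y123.3403
G01 X178.3002 Y116.1844
G01 X166.0179 Y109.0913
G01 X160.6100 Y102.9628
G01 X165.7355 Y98.7009
M5
G00 X0.0000 Y0.0000

1 u = 1 mm; y_m = 153.8181 − y.

[1] `<path>` rectangle, #ff00ff→score S505 F2267: (90.6486,110.1097) → (204.3950,110.1097) → (204.3950,44.2430) → (90.6486,44.2430) → (90.6486,110.1097) (closed)

[2] `<circle>` circle, #ff8800→cut S775 F556: (248.0402,120.1940) → (245.8929,128.2077) → (240.0265,134.0741) → (232.0128,136.2214) → (223.9991,134.0741) → (218.1327,128.2077) → (215.9854,120.1940) → (218.1327,112.1803) → (223.9991,106.3139) → (232.0128,104.1666) → (240.0265,106.3139) → (245.8929,112.1803) → (248.0402,120.1940) (closed)

[3] `<path>` cubic bezier, #ff00ff→score S505 F2267: (214.8470,91.2143) → (215.5918,94.6975) → (217.7397,97.1279) → (219.6705,97.6945) → (219.7640,95.5862) → (216.4000,89.9917) → (207.9581,80.1000)

[4] `<path>` cubic bezier, #ff8800→cut S775 F556: (219.8052,134.2329) → (208.8528,129.6571) → (193.7982,123.3403) → (178.3002,116.1844) → (166.0179,109.0913) → (160.6100,102.9628) → (165.7355,98.7009)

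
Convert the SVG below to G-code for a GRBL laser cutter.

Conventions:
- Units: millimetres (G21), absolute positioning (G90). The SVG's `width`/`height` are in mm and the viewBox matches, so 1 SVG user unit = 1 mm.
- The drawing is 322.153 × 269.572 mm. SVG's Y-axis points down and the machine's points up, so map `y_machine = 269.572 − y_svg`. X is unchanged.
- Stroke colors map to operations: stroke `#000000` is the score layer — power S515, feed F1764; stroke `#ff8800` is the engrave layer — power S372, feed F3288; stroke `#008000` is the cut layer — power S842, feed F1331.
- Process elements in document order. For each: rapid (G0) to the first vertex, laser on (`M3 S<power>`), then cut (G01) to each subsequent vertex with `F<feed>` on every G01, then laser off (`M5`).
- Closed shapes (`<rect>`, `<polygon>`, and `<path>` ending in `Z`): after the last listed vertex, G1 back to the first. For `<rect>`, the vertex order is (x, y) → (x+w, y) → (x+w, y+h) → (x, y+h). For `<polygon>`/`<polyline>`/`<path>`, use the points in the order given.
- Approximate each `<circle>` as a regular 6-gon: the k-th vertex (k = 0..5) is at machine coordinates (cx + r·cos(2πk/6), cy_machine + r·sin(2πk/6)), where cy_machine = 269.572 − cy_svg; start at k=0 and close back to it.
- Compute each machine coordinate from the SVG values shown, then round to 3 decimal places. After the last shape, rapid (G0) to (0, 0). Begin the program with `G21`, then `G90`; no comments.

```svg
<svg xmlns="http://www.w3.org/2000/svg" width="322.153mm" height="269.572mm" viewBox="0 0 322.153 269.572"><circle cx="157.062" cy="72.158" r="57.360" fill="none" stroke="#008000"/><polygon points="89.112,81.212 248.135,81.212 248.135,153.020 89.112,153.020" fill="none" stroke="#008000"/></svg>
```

1 u = 1 mm; y_m = 269.572 − y.

[1] `<circle>` circle, #008000→cut S842 F1331: (214.422,197.414) → (185.742,247.089) → (128.382,247.089) → (99.702,197.414) → (128.382,147.739) → (185.742,147.739) → (214.422,197.414) (closed)

[2] `<polygon>` rectangle, #008000→cut S842 F1331: (89.112,188.360) → (248.135,188.360) → (248.135,116.552) → (89.112,116.552) → (89.112,188.360) (closed)

G21
G90
G0 X214.422 Y197.414
M3 S842
G01 X185.742 Y247.089 F1331
G01 X128.382 Y247.089 F1331
G01 X99.702 Y197.414 F1331
G01 X128.382 Y147.739 F1331
G01 X185.742 Y147.739 F1331
G01 X214.422 Y197.414 F1331
M5
G0 X89.112 Y188.360
M3 S842
G01 X248.135 Y188.360 F1331
G01 X248.135 Y116.552 F1331
G01 X89.112 Y116.552 F1331
G01 X89.112 Y188.360 F1331
M5
G0 X0.000 Y0.000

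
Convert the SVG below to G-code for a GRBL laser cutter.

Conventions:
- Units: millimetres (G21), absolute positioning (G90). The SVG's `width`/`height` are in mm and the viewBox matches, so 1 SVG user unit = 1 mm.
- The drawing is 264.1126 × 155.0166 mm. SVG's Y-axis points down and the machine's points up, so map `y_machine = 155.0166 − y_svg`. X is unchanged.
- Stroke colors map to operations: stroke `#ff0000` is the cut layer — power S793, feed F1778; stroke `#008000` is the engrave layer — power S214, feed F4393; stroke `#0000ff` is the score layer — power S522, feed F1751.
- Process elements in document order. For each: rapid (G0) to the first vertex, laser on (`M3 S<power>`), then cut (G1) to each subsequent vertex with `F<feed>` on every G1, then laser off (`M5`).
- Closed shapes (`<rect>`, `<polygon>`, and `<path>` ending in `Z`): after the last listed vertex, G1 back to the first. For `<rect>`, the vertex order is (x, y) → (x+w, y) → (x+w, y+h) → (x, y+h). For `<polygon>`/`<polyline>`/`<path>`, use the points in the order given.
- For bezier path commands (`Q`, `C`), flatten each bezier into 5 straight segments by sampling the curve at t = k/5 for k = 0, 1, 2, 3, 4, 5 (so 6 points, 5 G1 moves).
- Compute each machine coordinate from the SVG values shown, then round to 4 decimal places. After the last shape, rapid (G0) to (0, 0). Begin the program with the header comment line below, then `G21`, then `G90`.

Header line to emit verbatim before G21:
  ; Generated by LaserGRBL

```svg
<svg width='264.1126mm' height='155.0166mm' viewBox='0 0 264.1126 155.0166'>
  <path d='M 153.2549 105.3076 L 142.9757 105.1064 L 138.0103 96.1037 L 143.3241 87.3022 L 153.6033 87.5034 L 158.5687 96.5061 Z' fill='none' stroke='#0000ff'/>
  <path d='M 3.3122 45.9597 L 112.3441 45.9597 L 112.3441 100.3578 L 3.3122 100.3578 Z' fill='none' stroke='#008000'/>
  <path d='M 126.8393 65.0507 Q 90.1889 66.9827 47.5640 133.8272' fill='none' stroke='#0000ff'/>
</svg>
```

viewBox `0 0 264.1126 155.0166` with mm width/height → 1 unit = 1 mm. Flip: y_m = 155.0166 − y_svg.

**Shape 1** — `<path>` regular polygon, stroke `#0000ff` → score (S522, F1751). Machine vertices: (153.2549,49.7090) → (142.9757,49.9102) → (138.0103,58.9129) → (143.3241,67.7144) → (153.6033,67.5132) → (158.5687,58.5105) → (153.2549,49.7090). Closed: final G1 returns to the first vertex.

**Shape 2** — `<path>` rectangle, stroke `#008000` → engrave (S214, F4393). Machine vertices: (3.3122,109.0569) → (112.3441,109.0569) → (112.3441,54.6588) → (3.3122,54.6588) → (3.3122,109.0569). Closed: final G1 returns to the first vertex.

**Shape 3** — `<path>` quadratic bezier, stroke `#0000ff` → score (S522, F1751). Control points (SVG): P0=(126.8393,65.0507), P1=(90.1889,66.9827), P2=(47.5640,133.8272); sampled at t=k/5. Machine vertices: (126.8393,89.9659) → (111.9402,86.5966) → (96.5631,78.0343) → (80.7080,64.2790) → (64.3750,45.3307) → (47.5640,21.1894). Open path.

; Generated by LaserGRBL
G21
G90
G0 X153.2549 Y49.7090
M3 S522
G1 X142.9757 Y49.9102 F1751
G1 X138.0103 Y58.9129 F1751
G1 X143.3241 Y67.7144 F1751
G1 X153.6033 Y67.5132 F1751
G1 X158.5687 Y58.5105 F1751
G1 X153.2549 Y49.7090 F1751
M5
G0 X3.3122 Y109.0569
M3 S214
G1 X112.3441 Y109.0569 F4393
G1 X112.3441 Y54.6588 F4393
G1 X3.3122 Y54.6588 F4393
G1 X3.3122 Y109.0569 F4393
M5
G0 X126.8393 Y89.9659
M3 S522
G1 X111.9402 Y86.5966 F1751
G1 X96.5631 Y78.0343 F1751
G1 X80.7080 Y64.2790 F1751
G1 X64.3750 Y45.3307 F1751
G1 X47.5640 Y21.1894 F1751
M5
G0 X0.0000 Y0.0000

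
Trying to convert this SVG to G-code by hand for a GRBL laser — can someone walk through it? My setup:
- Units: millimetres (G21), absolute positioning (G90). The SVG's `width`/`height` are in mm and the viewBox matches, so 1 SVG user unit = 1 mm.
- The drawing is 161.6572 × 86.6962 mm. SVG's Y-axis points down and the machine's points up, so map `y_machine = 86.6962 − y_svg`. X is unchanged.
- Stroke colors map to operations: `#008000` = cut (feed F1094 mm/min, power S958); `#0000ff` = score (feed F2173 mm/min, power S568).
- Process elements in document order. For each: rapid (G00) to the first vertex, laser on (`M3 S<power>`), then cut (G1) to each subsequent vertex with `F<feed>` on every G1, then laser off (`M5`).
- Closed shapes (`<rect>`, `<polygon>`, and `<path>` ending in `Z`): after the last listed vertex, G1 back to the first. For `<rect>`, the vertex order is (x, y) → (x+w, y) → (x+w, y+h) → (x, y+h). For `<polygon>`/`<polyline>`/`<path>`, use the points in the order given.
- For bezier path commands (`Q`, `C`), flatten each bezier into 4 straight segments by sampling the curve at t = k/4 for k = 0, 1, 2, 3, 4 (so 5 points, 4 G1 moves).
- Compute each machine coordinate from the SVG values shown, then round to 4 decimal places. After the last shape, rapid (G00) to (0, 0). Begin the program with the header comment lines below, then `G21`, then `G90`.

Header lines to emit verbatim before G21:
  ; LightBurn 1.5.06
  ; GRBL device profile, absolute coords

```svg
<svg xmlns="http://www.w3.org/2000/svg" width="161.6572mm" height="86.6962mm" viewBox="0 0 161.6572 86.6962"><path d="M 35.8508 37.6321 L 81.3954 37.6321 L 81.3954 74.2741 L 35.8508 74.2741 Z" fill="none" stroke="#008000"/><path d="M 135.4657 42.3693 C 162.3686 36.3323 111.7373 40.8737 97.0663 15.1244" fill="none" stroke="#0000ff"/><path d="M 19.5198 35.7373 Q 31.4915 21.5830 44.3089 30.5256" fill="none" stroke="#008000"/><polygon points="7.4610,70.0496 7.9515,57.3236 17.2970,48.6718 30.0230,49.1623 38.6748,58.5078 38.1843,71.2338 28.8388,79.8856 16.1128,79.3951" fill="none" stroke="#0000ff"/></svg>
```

; LightBurn 1.5.06
; GRBL device profile, absolute coords
G21
G90
G00 X35.8508 Y49.0641
M3 S958
G1 X81.3954 Y49.0641 F1094
G1 X81.3954 Y12.4221 F1094
G1 X35.8508 Y12.4221 F1094
G1 X35.8508 Y49.0641 F1094
M5
G00 X135.4657 Y44.3269
M3 S568
G1 X142.8786 Y47.5098 F2173
G1 X131.8562 Y50.5572 F2173
G1 X113.0388 Y57.3008 F2173
G1 X97.0663 Y71.5718 F2173
M5
G00 X19.5198 Y50.9589
M3 S958
G1 X25.5585 Y56.5925 F1094
G1 X31.7029 Y59.3390 F1094
G1 X37.9531 Y59.1983 F1094
G1 X44.3089 Y56.1706 F1094
M5
G00 X7.4610 Y16.6466
M3 S568
G1 X7.9515 Y29.3726 F2173
G1 X17.2970 Y38.0244 F2173
G1 X30.0230 Y37.5339 F2173
G1 X38.6748 Y28.1884 F2173
G1 X38.1843 Y15.4624 F2173
G1 X28.8388 Y6.8106 F2173
G1 X16.1128 Y7.3011 F2173
G1 X7.4610 Y16.6466 F2173
M5
G00 X0.0000 Y0.0000

1 u = 1 mm; y_m = 86.6962 − y.

[1] `<path>` rectangle, #008000→cut S958 F1094: (35.8508,49.0641) → (81.3954,49.0641) → (81.3954,12.4221) → (35.8508,12.4221) → (35.8508,49.0641) (closed)

[2] `<path>` cubic bezier, #0000ff→score S568 F2173: (135.4657,44.3269) → (142.8786,47.5098) → (131.8562,50.5572) → (113.0388,57.3008) → (97.0663,71.5718)

[3] `<path>` quadratic bezier, #008000→cut S958 F1094: (19.5198,50.9589) → (25.5585,56.5925) → (31.7029,59.3390) → (37.9531,59.1983) → (44.3089,56.1706)

[4] `<polygon>` regular polygon, #0000ff→score S568 F2173: (7.4610,16.6466) → (7.9515,29.3726) → (17.2970,38.0244) → (30.0230,37.5339) → (38.6748,28.1884) → (38.1843,15.4624) → (28.8388,6.8106) → (16.1128,7.3011) → (7.4610,16.6466) (closed)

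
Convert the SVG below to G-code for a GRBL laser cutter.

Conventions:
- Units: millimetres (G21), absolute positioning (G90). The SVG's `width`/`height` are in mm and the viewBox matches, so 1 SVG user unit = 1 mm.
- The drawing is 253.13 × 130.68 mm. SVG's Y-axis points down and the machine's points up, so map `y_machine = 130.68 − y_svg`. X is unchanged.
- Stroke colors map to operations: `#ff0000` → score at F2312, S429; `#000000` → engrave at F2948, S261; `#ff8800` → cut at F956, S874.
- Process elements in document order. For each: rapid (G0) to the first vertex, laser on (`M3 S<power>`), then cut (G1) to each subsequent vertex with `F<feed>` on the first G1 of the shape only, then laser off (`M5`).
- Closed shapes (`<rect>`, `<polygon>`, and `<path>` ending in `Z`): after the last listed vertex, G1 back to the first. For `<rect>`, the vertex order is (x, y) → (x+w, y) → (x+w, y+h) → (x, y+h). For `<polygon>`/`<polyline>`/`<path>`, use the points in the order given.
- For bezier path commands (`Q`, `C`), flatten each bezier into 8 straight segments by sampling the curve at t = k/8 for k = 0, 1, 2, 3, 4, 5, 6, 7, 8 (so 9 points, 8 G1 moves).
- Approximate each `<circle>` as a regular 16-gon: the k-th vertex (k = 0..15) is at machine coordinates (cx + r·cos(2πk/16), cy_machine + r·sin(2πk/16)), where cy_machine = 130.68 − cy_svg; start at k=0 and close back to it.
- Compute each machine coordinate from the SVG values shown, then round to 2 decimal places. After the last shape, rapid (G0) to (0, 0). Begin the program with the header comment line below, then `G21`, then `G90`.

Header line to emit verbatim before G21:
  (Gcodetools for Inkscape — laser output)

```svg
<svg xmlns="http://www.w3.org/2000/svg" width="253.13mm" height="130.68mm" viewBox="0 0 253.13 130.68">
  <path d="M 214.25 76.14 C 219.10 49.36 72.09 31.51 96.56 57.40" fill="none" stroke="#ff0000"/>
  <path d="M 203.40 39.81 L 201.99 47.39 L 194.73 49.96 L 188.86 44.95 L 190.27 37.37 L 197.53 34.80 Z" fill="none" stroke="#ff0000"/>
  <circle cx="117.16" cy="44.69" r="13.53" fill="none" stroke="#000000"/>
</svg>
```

(Gcodetools for Inkscape — laser output)
G21
G90
G0 X214.25 Y54.54
M3 S429
G1 X209.58 Y64.10 F2312
G1 X194.47 Y72.41
G1 X172.69 Y79.06
G1 X148.05 Y83.66
G1 X124.32 Y85.79
G1 X105.31 Y85.04
G1 X94.79 Y81.01
G1 X96.56 Y73.28
M5
G0 X203.40 Y90.87
M3 S429
G1 X201.99 Y83.29 F2312
G1 X194.73 Y80.72
G1 X188.86 Y85.73
G1 X190.27 Y93.31
G1 X197.53 Y95.88
G1 X203.40 Y90.87
M5
G0 X130.69 Y85.99
M3 S261
G1 X129.66 Y91.17 F2948
G1 X126.73 Y95.56
G1 X122.34 Y98.49
G1 X117.16 Y99.52
G1 X111.98 Y98.49
G1 X107.59 Y95.56
G1 X104.66 Y91.17
G1 X103.63 Y85.99
G1 X104.66 Y80.81
G1 X107.59 Y76.42
G1 X111.98 Y73.49
G1 X117.16 Y72.46
G1 X122.34 Y73.49
G1 X126.73 Y76.42
G1 X129.66 Y80.81
G1 X130.69 Y85.99
M5
G0 X0.00 Y0.00

viewBox `0 0 253.13 130.68` with mm width/height → 1 unit = 1 mm. Flip: y_m = 130.68 − y_svg.

**Shape 1** — `<path>` cubic bezier, stroke `#ff0000` → score (S429, F2312). Control points (SVG): P0=(214.25,76.14), P1=(219.10,49.36), P2=(72.09,31.51), P3=(96.56,57.40); sampled at t=k/8. Machine vertices: (214.25,54.54) → (209.58,64.10) → (194.47,72.41) → (172.69,79.06) → (148.05,83.66) → (124.32,85.79) → (105.31,85.04) → (94.79,81.01) → (96.56,73.28). Open path.

**Shape 2** — `<path>` regular polygon, stroke `#ff0000` → score (S429, F2312). Machine vertices: (203.40,90.87) → (201.99,83.29) → (194.73,80.72) → (188.86,85.73) → (190.27,93.31) → (197.53,95.88) → (203.40,90.87). Closed: final G1 returns to the first vertex.

**Shape 3** — `<circle>` circle, stroke `#000000` → engrave (S261, F2948). Machine vertices: (130.69,85.99) → (129.66,91.17) → (126.73,95.56) → (122.34,98.49) → (117.16,99.52) → (111.98,98.49) → (107.59,95.56) → (104.66,91.17) → (103.63,85.99) → (104.66,80.81) → (107.59,76.42) → (111.98,73.49) → (117.16,72.46) → (122.34,73.49) → (126.73,76.42) → (129.66,80.81) → (130.69,85.99). Closed: final G1 returns to the first vertex.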